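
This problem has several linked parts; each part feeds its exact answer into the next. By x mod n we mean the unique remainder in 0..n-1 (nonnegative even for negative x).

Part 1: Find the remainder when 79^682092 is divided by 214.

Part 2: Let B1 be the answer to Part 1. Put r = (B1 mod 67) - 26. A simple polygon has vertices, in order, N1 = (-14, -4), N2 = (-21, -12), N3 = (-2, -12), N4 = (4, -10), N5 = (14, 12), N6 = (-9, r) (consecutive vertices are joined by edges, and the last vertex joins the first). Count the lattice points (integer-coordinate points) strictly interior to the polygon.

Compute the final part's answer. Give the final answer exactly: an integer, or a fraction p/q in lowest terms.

496

Part 1: squarings mod 214: 79^1=79, 79^2=35, 79^4=155, 79^8=57, 79^16=39, 79^32=23, 79^64=101, 79^128=143, 79^256=119, 79^512=37, 79^1024=85, 79^2048=163, 79^4096=33, 79^8192=19, 79^16384=147, 79^32768=209, 79^65536=25, 79^131072=197, 79^262144=75, 79^524288=61; 79^682092 = 79^4 * 79^8 * 79^32 * 79^64 * 79^2048 * 79^8192 * 79^16384 * 79^131072 * 79^524288 = 37 (mod 214); answer 37
Part 2: B1 = 37; r = 11; cross terms: (-14*-12 - -21*-4)=84, (-21*-12 - -2*-12)=228, (-2*-10 - 4*-12)=68, (4*12 - 14*-10)=188, (14*11 - -9*12)=262, (-9*-4 - -14*11)=190; twice the area = |1020| = 1020; area = 510; boundary points = 1 + 19 + 2 + 2 + 1 + 5 = 30; strictly interior points = area - boundary/2 + 1 = 496; answer 496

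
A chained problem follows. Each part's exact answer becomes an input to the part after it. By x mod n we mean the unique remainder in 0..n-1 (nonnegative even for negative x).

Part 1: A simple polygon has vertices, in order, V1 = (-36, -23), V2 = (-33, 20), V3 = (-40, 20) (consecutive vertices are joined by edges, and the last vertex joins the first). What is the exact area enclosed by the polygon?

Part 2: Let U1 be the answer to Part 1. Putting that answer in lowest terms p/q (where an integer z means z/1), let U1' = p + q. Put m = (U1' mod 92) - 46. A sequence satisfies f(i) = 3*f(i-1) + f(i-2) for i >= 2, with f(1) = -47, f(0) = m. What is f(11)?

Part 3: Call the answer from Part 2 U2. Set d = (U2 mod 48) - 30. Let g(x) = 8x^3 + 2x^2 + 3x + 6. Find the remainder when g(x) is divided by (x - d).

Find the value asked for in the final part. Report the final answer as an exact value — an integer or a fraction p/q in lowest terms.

Part 1: cross terms: (-36*20 - -33*-23)=-1479, (-33*20 - -40*20)=140, (-40*-23 - -36*20)=1640; twice the area = |301| = 301; area = 301/2; answer 301/2
Part 2: U1 = 301/2; threaded value p + q = 303; m = -19; f(2) = 3*(-47) + 1*(-19) = -160; iterating: f(2)=-160, f(3)=-527, f(4)=-1741, f(5)=-5750, f(6)=-18991, f(7)=-62723, f(8)=-207160, f(9)=-684203, f(10)=-2259769, f(11)=-7463510; answer -7463510
Part 3: U2 = -7463510; d = -20; remainder = value at the root: 8*(-20)^3 + 2*(-20)^2 + 3*(-20)^1 + 6 = (-64000) + (800) + (-60) + (6) = -63254; answer -63254

-63254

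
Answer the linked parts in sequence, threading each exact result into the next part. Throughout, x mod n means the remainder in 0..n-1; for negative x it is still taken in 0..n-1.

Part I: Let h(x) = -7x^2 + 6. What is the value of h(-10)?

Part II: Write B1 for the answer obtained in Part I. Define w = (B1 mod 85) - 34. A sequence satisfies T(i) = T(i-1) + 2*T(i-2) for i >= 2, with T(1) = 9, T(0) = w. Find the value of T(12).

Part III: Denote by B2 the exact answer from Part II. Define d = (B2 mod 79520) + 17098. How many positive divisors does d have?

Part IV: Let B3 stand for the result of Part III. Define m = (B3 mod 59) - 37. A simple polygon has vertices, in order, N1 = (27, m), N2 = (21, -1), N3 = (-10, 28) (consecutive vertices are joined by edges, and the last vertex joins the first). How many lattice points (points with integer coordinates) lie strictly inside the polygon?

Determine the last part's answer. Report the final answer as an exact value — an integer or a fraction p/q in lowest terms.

282

Part I: -7*(-10)^2 + 6 = (-700) + (6) = -694; answer -694
Part II: B1 = -694; w = 37; T(2) = 1*(9) + 2*(37) = 83; iterating: T(2)=83, T(3)=101, T(4)=267, T(5)=469, T(6)=1003, T(7)=1941, T(8)=3947, T(9)=7829, T(10)=15723, T(11)=31381, T(12)=62827; answer 62827
Part III: B2 = 62827; d = 79925; 79925 = 5^2 * 23 * 139; number of divisors = (2+1) * (1+1) * (1+1) = 12; answer 12
Part IV: B3 = 12; m = -25; cross terms: (27*-1 - 21*-25)=498, (21*28 - -10*-1)=578, (-10*-25 - 27*28)=-506; twice the area = |570| = 570; area = 285; boundary points = 6 + 1 + 1 = 8; strictly interior points = area - boundary/2 + 1 = 282; answer 282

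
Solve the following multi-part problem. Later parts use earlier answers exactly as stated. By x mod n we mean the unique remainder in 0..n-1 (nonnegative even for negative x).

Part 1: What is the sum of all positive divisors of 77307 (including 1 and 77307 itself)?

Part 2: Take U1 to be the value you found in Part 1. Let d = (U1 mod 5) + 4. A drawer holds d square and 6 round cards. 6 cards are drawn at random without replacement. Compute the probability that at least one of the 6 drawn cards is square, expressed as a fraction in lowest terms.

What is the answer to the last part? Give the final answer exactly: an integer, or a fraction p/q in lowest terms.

Part 1: 77307 = 3 * 73 * 353; sigma = (1 + 3) * (1 + 73) * (1 + 353) = 4 * 74 * 354 = 104784; answer 104784
Part 2: U1 = 104784; d = 8; total draws C(14,6) = 3003; complement C(6,6) = 1; favorable 3003 - 1 = 3002; P = 3002/3003; answer 3002/3003

3002/3003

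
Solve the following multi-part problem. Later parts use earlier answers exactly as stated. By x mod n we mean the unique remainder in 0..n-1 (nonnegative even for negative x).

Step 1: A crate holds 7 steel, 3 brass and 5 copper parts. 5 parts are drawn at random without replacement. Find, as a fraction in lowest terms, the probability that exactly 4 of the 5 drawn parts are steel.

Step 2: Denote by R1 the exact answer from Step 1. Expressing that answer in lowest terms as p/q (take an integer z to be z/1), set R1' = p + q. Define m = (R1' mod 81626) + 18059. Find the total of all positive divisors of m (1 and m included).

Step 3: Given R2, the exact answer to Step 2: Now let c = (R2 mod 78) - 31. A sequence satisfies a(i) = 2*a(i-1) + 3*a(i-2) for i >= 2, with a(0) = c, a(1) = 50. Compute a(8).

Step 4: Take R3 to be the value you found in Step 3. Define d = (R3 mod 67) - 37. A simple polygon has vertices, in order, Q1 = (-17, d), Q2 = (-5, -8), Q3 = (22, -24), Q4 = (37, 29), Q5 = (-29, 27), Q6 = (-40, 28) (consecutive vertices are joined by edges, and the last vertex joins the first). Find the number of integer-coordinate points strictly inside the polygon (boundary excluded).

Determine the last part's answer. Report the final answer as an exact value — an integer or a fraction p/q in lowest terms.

2721

Step 1: total draws C(15,5) = 3003; favorable C(7,4)*C(8,1) = 280; P = 40/429; answer 40/429
Step 2: R1 = 40/429; threaded value p + q = 469; m = 18528; 18528 = 2^5 * 3 * 193; sigma = (1 + 2 + 4 + 8 + 16 + 32) * (1 + 3) * (1 + 193) = 63 * 4 * 194 = 48888; answer 48888
Step 3: R2 = 48888; c = 29; a(2) = 2*(50) + 3*(29) = 187; iterating: a(2)=187, a(3)=524, a(4)=1609, a(5)=4790, a(6)=14407, a(7)=43184, a(8)=129589; answer 129589
Step 4: R3 = 129589; d = -26; cross terms: (-17*-8 - -5*-26)=6, (-5*-24 - 22*-8)=296, (22*29 - 37*-24)=1526, (37*27 - -29*29)=1840, (-29*28 - -40*27)=268, (-40*-26 - -17*28)=1516; twice the area = |5452| = 5452; area = 2726; boundary points = 6 + 1 + 1 + 2 + 1 + 1 = 12; strictly interior points = area - boundary/2 + 1 = 2721; answer 2721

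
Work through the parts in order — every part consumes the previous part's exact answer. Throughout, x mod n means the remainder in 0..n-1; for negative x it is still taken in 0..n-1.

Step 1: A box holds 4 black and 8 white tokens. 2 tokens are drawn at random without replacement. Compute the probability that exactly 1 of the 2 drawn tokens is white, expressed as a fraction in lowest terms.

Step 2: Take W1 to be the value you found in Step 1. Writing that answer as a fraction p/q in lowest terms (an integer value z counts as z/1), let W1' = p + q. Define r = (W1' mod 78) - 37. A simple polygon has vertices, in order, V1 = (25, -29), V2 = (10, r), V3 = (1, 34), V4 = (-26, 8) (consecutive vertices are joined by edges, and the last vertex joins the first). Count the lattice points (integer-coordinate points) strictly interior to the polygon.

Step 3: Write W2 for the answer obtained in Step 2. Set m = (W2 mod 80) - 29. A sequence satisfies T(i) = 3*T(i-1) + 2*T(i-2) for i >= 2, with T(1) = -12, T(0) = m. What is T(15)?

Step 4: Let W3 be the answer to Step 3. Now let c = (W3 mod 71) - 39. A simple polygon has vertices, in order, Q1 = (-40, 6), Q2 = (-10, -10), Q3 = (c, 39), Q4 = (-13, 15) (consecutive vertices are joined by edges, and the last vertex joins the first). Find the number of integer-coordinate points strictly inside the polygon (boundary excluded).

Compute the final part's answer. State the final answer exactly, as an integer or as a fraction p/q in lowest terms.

806

Step 1: total draws C(12,2) = 66; favorable C(8,1)*C(4,1) = 32; P = 16/33; answer 16/33
Step 2: W1 = 16/33; threaded value p + q = 49; r = 12; cross terms: (25*12 - 10*-29)=590, (10*34 - 1*12)=328, (1*8 - -26*34)=892, (-26*-29 - 25*8)=554; twice the area = |2364| = 2364; area = 1182; boundary points = 1 + 1 + 1 + 1 = 4; strictly interior points = area - boundary/2 + 1 = 1181; answer 1181
Step 3: W2 = 1181; m = 32; T(2) = 3*(-12) + 2*(32) = 28; iterating: T(2)=28, T(3)=60, T(4)=236, T(5)=828, T(6)=2956, T(7)=10524, T(8)=37484, T(9)=133500, T(10)=475468, T(11)=1693404, T(12)=6031148, T(13)=21480252, T(14)=76503052, T(15)=272469660; answer 272469660
Step 4: W3 = 272469660; c = 21; cross terms: (-40*-10 - -10*6)=460, (-10*39 - 21*-10)=-180, (21*15 - -13*39)=822, (-13*6 - -40*15)=522; twice the area = |1624| = 1624; area = 812; boundary points = 2 + 1 + 2 + 9 = 14; strictly interior points = area - boundary/2 + 1 = 806; answer 806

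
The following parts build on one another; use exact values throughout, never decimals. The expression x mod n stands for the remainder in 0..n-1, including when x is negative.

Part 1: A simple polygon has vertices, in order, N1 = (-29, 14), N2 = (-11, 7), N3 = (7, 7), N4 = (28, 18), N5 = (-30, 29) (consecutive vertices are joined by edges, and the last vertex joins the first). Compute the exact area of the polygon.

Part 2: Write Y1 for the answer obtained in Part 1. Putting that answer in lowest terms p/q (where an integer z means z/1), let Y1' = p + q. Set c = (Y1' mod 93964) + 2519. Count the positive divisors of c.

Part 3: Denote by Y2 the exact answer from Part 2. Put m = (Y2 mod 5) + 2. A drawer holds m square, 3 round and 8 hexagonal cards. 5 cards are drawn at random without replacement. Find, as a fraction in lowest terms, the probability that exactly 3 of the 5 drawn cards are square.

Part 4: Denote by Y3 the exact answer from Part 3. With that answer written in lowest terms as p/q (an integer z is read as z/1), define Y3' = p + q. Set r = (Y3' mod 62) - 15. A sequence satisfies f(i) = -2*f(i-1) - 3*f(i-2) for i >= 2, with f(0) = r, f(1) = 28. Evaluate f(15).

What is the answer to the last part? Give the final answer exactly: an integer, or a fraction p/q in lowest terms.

Part 1: cross terms: (-29*7 - -11*14)=-49, (-11*7 - 7*7)=-126, (7*18 - 28*7)=-70, (28*29 - -30*18)=1352, (-30*14 - -29*29)=421; twice the area = |1528| = 1528; area = 764; answer 764
Part 2: Y1 = 764; threaded value p + q = 765; c = 3284; 3284 = 2^2 * 821; number of divisors = (2+1) * (1+1) = 6; answer 6
Part 3: Y2 = 6; m = 3; total draws C(14,5) = 2002; favorable C(3,3)*C(11,2) = 55; P = 5/182; answer 5/182
Part 4: Y3 = 5/182; threaded value p + q = 187; r = -14; f(2) = -2*(28) - 3*(-14) = -14; iterating: f(2)=-14, f(3)=-56, f(4)=154, f(5)=-140, f(6)=-182, f(7)=784, f(8)=-1022, f(9)=-308, f(10)=3682, f(11)=-6440, f(12)=1834, f(13)=15652, f(14)=-36806, f(15)=26656; answer 26656

26656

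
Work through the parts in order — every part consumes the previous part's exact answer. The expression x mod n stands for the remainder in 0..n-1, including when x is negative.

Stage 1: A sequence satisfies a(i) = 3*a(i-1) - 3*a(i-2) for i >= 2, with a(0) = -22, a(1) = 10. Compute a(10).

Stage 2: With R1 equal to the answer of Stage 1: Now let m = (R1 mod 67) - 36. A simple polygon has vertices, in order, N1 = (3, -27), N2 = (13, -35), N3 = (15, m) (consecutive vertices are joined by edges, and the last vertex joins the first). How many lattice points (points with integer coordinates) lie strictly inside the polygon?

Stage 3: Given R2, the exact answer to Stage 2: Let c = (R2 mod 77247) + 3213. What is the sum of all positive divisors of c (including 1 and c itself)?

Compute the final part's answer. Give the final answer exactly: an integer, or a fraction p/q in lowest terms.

3924

Stage 1: a(2) = 3*(10) - 3*(-22) = 96; iterating: a(2)=96, a(3)=258, a(4)=486, a(5)=684, a(6)=594, a(7)=-270, a(8)=-2592, a(9)=-6966, a(10)=-13122; answer -13122
Stage 2: R1 = -13122; m = -26; cross terms: (3*-35 - 13*-27)=246, (13*-26 - 15*-35)=187, (15*-27 - 3*-26)=-327; twice the area = |106| = 106; area = 53; boundary points = 2 + 1 + 1 = 4; strictly interior points = area - boundary/2 + 1 = 52; answer 52
Stage 3: R2 = 52; c = 3265; 3265 = 5 * 653; sigma = (1 + 5) * (1 + 653) = 6 * 654 = 3924; answer 3924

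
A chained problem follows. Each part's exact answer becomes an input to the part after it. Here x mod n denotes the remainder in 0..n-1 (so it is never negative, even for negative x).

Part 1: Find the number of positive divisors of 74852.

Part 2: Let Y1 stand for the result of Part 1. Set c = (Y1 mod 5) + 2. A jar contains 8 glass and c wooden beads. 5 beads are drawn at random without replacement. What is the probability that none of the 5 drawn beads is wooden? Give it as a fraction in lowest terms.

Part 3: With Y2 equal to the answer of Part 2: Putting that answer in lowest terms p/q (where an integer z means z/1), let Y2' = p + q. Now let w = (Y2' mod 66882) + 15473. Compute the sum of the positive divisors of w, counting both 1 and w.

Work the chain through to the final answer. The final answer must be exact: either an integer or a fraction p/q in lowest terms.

41472

Part 1: 74852 = 2^2 * 18713; number of divisors = (2+1) * (1+1) = 6; answer 6
Part 2: Y1 = 6; c = 3; total draws C(11,5) = 462; favorable C(8,5) = 56; P = 4/33; answer 4/33
Part 3: Y2 = 4/33; threaded value p + q = 37; w = 15510; 15510 = 2 * 3 * 5 * 11 * 47; sigma = (1 + 2) * (1 + 3) * (1 + 5) * (1 + 11) * (1 + 47) = 3 * 4 * 6 * 12 * 48 = 41472; answer 41472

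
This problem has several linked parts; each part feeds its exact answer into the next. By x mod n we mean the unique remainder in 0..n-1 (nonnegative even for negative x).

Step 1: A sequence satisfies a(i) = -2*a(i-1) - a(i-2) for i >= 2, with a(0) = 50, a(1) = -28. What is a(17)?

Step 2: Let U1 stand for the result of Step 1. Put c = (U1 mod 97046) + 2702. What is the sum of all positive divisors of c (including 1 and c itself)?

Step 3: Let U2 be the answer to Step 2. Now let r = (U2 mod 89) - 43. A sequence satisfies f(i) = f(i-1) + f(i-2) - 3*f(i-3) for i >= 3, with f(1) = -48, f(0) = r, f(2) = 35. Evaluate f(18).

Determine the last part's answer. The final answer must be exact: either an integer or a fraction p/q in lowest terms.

Step 1: a(2) = -2*(-28) - 1*(50) = 6; iterating: a(2)=6, a(3)=16, a(4)=-38, a(5)=60, a(6)=-82, a(7)=104, a(8)=-126, a(9)=148, a(10)=-170, a(11)=192, a(12)=-214, a(13)=236, a(14)=-258, a(15)=280, a(16)=-302, a(17)=324; answer 324
Step 2: U1 = 324; c = 3026; 3026 = 2 * 17 * 89; sigma = (1 + 2) * (1 + 17) * (1 + 89) = 3 * 18 * 90 = 4860; answer 4860
Step 3: U2 = 4860; r = 11; f(3) = 1*(35) + 1*(-48) - 3*(11) = -46; iterating: f(3)=-46, f(4)=133, f(5)=-18, f(6)=253, f(7)=-164, f(8)=143, f(9)=-780, f(10)=-145, f(11)=-1354, f(12)=841, f(13)=-78, f(14)=4825, f(15)=2224, f(16)=7283, f(17)=-4968, f(18)=-4357; answer -4357

-4357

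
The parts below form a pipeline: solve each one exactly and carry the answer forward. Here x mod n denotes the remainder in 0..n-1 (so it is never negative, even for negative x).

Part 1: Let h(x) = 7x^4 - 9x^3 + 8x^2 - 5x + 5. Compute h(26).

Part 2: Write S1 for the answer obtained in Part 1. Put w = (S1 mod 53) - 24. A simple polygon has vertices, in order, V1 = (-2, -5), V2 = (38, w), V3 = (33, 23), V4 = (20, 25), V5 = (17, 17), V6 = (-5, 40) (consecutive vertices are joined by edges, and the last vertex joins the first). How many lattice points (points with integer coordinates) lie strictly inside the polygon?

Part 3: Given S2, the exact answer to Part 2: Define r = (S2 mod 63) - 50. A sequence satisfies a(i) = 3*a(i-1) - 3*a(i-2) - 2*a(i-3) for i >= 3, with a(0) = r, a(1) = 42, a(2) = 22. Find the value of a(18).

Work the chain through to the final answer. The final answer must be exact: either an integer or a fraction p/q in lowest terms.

Part 1: 7*(26)^4 - 9*(26)^3 + 8*(26)^2 - 5*(26)^1 + 5 = (3198832) + (-158184) + (5408) + (-130) + (5) = 3045931; answer 3045931
Part 2: S1 = 3045931; w = -3; cross terms: (-2*-3 - 38*-5)=196, (38*23 - 33*-3)=973, (33*25 - 20*23)=365, (20*17 - 17*25)=-85, (17*40 - -5*17)=765, (-5*-5 - -2*40)=105; twice the area = |2319| = 2319; area = 2319/2; boundary points = 2 + 1 + 1 + 1 + 1 + 3 = 9; strictly interior points = area - boundary/2 + 1 = 1156; answer 1156
Part 3: S2 = 1156; r = -28; a(3) = 3*(22) - 3*(42) - 2*(-28) = -4; iterating: a(3)=-4, a(4)=-162, a(5)=-518, a(6)=-1060, a(7)=-1302, a(8)=310, a(9)=6956, a(10)=22542, a(11)=46138, a(12)=56876, a(13)=-12870, a(14)=-301514, a(15)=-979684, a(16)=-2008770, a(17)=-2484230, a(18)=532988; answer 532988

532988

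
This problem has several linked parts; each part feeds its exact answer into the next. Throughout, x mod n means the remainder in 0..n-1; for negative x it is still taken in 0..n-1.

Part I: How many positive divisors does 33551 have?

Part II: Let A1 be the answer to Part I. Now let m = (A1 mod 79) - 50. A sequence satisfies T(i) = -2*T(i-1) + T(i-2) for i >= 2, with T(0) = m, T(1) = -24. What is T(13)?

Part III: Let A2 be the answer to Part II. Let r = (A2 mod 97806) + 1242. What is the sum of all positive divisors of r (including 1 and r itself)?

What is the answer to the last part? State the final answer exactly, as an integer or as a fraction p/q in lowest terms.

89280

Part I: 33551 = 7 * 4793; number of divisors = (1+1) * (1+1) = 4; answer 4
Part II: A1 = 4; m = -46; T(2) = -2*(-24) + 1*(-46) = 2; iterating: T(2)=2, T(3)=-28, T(4)=58, T(5)=-144, T(6)=346, T(7)=-836, T(8)=2018, T(9)=-4872, T(10)=11762, T(11)=-28396, T(12)=68554, T(13)=-165504; answer -165504
Part III: A2 = -165504; r = 31350; 31350 = 2 * 3 * 5^2 * 11 * 19; sigma = (1 + 2) * (1 + 3) * (1 + 5 + 25) * (1 + 11) * (1 + 19) = 3 * 4 * 31 * 12 * 20 = 89280; answer 89280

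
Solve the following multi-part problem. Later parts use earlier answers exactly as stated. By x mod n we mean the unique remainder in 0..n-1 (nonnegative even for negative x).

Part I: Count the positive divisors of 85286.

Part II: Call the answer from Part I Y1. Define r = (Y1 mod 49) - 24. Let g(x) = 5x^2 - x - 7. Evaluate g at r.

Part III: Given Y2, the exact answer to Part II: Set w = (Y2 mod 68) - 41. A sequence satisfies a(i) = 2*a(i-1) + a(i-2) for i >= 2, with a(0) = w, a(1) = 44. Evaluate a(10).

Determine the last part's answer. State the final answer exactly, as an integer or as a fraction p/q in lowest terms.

Part I: 85286 = 2 * 42643; number of divisors = (1+1) * (1+1) = 4; answer 4
Part II: Y1 = 4; r = -20; 5*(-20)^2 - 1*(-20)^1 - 7 = (2000) + (20) + (-7) = 2013; answer 2013
Part III: Y2 = 2013; w = 0; a(2) = 2*(44) + 1*(0) = 88; iterating: a(2)=88, a(3)=220, a(4)=528, a(5)=1276, a(6)=3080, a(7)=7436, a(8)=17952, a(9)=43340, a(10)=104632; answer 104632

104632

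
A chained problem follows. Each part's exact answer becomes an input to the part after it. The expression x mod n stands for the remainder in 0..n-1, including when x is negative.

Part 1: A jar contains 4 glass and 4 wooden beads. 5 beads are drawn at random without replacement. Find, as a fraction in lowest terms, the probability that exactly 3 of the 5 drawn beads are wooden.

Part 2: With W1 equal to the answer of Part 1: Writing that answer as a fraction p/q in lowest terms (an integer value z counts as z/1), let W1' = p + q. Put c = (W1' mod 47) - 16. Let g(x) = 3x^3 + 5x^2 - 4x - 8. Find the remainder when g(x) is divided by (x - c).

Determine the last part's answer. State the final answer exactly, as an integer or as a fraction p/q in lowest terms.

Part 1: total draws C(8,5) = 56; favorable C(4,3)*C(4,2) = 24; P = 3/7; answer 3/7
Part 2: W1 = 3/7; threaded value p + q = 10; c = -6; remainder = value at the root: 3*(-6)^3 + 5*(-6)^2 - 4*(-6)^1 - 8 = (-648) + (180) + (24) + (-8) = -452; answer -452

-452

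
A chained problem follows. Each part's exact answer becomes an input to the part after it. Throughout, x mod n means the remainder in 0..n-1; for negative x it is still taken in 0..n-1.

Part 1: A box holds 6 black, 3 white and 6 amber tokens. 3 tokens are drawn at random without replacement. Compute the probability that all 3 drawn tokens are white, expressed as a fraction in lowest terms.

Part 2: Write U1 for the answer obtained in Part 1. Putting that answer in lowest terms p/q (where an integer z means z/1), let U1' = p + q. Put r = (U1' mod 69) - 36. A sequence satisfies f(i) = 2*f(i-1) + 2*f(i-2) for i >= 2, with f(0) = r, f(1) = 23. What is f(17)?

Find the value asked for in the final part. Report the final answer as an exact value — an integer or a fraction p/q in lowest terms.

208135936

Part 1: total draws C(15,3) = 455; favorable C(3,3) = 1; P = 1/455; answer 1/455
Part 2: U1 = 1/455; threaded value p + q = 456; r = 6; f(2) = 2*(23) + 2*(6) = 58; iterating: f(2)=58, f(3)=162, f(4)=440, f(5)=1204, f(6)=3288, f(7)=8984, f(8)=24544, f(9)=67056, f(10)=183200, f(11)=500512, f(12)=1367424, f(13)=3735872, f(14)=10206592, f(15)=27884928, f(16)=76183040, f(17)=208135936; answer 208135936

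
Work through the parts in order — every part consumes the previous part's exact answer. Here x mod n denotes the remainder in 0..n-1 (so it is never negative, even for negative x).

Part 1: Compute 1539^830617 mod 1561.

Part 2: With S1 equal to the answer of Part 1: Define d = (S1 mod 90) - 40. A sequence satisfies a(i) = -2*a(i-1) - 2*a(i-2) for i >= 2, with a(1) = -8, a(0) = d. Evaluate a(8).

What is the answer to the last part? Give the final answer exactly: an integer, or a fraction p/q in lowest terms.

-448

Part 1: squarings mod 1561: 1539^1=1539, 1539^2=484, 1539^4=106, 1539^8=309, 1539^16=260, 1539^32=477, 1539^64=1184, 1539^128=78, 1539^256=1401, 1539^512=624, 1539^1024=687, 1539^2048=547, 1539^4096=1058, 1539^8192=127, 1539^16384=519, 1539^32768=869, 1539^65536=1198, 1539^131072=645, 1539^262144=799, 1539^524288=1513; 1539^830617 = 1539^1 * 1539^8 * 1539^16 * 1539^128 * 1539^1024 * 1539^2048 * 1539^8192 * 1539^32768 * 1539^262144 * 1539^524288 = 552 (mod 1561); answer 552
Part 2: S1 = 552; d = -28; a(2) = -2*(-8) - 2*(-28) = 72; iterating: a(2)=72, a(3)=-128, a(4)=112, a(5)=32, a(6)=-288, a(7)=512, a(8)=-448; answer -448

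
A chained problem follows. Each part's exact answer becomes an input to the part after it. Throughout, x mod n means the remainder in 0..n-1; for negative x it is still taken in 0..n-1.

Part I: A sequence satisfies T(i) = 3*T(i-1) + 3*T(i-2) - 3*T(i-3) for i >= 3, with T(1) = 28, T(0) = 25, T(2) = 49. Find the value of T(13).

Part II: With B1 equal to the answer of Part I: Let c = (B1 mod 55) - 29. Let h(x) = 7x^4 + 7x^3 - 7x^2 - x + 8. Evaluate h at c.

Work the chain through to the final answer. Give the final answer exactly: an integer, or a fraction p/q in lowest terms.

Part I: T(3) = 3*(49) + 3*(28) - 3*(25) = 156; iterating: T(3)=156, T(4)=531, T(5)=1914, T(6)=6867, T(7)=24750, T(8)=89109, T(9)=320976, T(10)=1156005, T(11)=4163616, T(12)=14995935, T(13)=54010638; answer 54010638
Part II: B1 = 54010638; c = 4; 7*(4)^4 + 7*(4)^3 - 7*(4)^2 - 1*(4)^1 + 8 = (1792) + (448) + (-112) + (-4) + (8) = 2132; answer 2132

2132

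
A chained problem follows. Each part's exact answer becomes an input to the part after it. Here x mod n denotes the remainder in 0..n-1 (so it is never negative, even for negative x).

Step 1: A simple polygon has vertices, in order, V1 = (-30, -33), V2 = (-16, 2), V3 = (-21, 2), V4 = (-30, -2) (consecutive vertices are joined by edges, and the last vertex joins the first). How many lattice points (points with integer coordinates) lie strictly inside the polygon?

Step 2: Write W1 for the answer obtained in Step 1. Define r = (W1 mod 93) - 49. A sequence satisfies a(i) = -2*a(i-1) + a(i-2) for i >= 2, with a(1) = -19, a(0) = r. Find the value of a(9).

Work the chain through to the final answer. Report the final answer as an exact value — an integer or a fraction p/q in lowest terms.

Step 1: cross terms: (-30*2 - -16*-33)=-588, (-16*2 - -21*2)=10, (-21*-2 - -30*2)=102, (-30*-33 - -30*-2)=930; twice the area = |454| = 454; area = 227; boundary points = 7 + 5 + 1 + 31 = 44; strictly interior points = area - boundary/2 + 1 = 206; answer 206
Step 2: W1 = 206; r = -29; a(2) = -2*(-19) + 1*(-29) = 9; iterating: a(2)=9, a(3)=-37, a(4)=83, a(5)=-203, a(6)=489, a(7)=-1181, a(8)=2851, a(9)=-6883; answer -6883

-6883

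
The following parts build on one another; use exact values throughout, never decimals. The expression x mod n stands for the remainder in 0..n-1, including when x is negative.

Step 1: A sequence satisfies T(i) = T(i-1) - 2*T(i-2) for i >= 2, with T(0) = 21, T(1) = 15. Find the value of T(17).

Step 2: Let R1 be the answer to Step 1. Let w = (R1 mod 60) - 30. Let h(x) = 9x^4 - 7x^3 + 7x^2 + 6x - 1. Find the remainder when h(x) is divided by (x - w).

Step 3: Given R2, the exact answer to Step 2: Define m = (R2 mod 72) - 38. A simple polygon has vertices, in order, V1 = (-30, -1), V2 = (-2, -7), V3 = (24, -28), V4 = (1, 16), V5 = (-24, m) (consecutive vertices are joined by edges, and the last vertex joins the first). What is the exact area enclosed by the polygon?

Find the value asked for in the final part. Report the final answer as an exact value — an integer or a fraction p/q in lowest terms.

Step 1: T(2) = 1*(15) - 2*(21) = -27; iterating: T(2)=-27, T(3)=-57, T(4)=-3, T(5)=111, T(6)=117, T(7)=-105, T(8)=-339, T(9)=-129, T(10)=549, T(11)=807, T(12)=-291, T(13)=-1905, T(14)=-1323, T(15)=2487, T(16)=5133, T(17)=159; answer 159
Step 2: R1 = 159; w = 9; remainder = value at the root: 9*(9)^4 - 7*(9)^3 + 7*(9)^2 + 6*(9)^1 - 1 = (59049) + (-5103) + (567) + (54) + (-1) = 54566; answer 54566
Step 3: R2 = 54566; m = 24; cross terms: (-30*-7 - -2*-1)=208, (-2*-28 - 24*-7)=224, (24*16 - 1*-28)=412, (1*24 - -24*16)=408, (-24*-1 - -30*24)=744; twice the area = |1996| = 1996; area = 998; answer 998

998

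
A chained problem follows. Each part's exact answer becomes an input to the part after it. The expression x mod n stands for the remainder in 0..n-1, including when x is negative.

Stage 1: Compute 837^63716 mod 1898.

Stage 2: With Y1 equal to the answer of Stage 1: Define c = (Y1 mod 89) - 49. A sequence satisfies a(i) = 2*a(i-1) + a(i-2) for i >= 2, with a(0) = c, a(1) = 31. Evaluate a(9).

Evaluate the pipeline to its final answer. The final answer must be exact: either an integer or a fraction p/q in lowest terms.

15847

Stage 1: squarings mod 1898: 837^1=837, 837^2=207, 837^4=1093, 837^8=807, 837^16=235, 837^32=183, 837^64=1223, 837^128=105, 837^256=1535, 837^512=807, 837^1024=235, 837^2048=183, 837^4096=1223, 837^8192=105, 837^16384=1535, 837^32768=807; 837^63716 = 837^4 * 837^32 * 837^64 * 837^128 * 837^2048 * 837^4096 * 837^8192 * 837^16384 * 837^32768 = 547 (mod 1898); answer 547
Stage 2: Y1 = 547; c = -36; a(2) = 2*(31) + 1*(-36) = 26; iterating: a(2)=26, a(3)=83, a(4)=192, a(5)=467, a(6)=1126, a(7)=2719, a(8)=6564, a(9)=15847; answer 15847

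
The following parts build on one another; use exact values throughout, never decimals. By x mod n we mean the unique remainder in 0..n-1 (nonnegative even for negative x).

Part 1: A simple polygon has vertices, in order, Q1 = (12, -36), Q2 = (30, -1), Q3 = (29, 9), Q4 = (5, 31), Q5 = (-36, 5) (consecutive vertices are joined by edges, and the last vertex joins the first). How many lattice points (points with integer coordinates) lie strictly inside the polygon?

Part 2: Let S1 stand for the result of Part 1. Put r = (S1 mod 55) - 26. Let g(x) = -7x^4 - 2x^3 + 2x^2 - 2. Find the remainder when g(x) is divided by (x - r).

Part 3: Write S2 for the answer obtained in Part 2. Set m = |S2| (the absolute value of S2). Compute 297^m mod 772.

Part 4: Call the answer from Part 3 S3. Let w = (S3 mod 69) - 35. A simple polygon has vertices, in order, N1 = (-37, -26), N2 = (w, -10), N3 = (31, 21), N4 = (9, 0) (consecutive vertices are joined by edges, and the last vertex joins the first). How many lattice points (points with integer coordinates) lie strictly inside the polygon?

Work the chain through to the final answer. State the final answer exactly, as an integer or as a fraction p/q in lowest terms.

785

Part 1: cross terms: (12*-1 - 30*-36)=1068, (30*9 - 29*-1)=299, (29*31 - 5*9)=854, (5*5 - -36*31)=1141, (-36*-36 - 12*5)=1236; twice the area = |4598| = 4598; area = 2299; boundary points = 1 + 1 + 2 + 1 + 1 = 6; strictly interior points = area - boundary/2 + 1 = 2297; answer 2297
Part 2: S1 = 2297; r = 16; remainder = value at the root: -7*(16)^4 - 2*(16)^3 + 2*(16)^2 - 2 = (-458752) + (-8192) + (512) + (-2) = -466434; answer -466434
Part 3: S2 = -466434; m = 466434; squarings mod 772: 297^1=297, 297^2=201, 297^4=257, 297^8=429, 297^16=305, 297^32=385, 297^64=1, 297^128=1, 297^256=1, 297^512=1, 297^1024=1, 297^2048=1, 297^4096=1, 297^8192=1, 297^16384=1, 297^32768=1, 297^65536=1, 297^131072=1, 297^262144=1; 297^466434 = 297^2 * 297^512 * 297^1024 * 297^2048 * 297^4096 * 297^65536 * 297^131072 * 297^262144 = 201 (mod 772); answer 201
Part 4: S3 = 201; w = 28; cross terms: (-37*-10 - 28*-26)=1098, (28*21 - 31*-10)=898, (31*0 - 9*21)=-189, (9*-26 - -37*0)=-234; twice the area = |1573| = 1573; area = 1573/2; boundary points = 1 + 1 + 1 + 2 = 5; strictly interior points = area - boundary/2 + 1 = 785; answer 785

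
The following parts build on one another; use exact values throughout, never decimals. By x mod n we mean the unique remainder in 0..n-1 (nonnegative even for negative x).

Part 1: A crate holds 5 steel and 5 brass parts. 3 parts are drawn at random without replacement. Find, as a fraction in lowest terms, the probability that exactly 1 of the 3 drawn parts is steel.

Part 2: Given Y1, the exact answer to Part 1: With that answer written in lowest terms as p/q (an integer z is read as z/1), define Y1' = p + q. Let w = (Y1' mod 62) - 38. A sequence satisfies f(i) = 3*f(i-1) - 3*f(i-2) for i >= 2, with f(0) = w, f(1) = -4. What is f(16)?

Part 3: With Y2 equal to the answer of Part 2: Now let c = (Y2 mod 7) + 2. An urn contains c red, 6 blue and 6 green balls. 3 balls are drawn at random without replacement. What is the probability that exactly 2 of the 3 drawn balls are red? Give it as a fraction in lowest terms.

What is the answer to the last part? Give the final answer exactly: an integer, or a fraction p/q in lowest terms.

28/95

Part 1: total draws C(10,3) = 120; favorable C(5,1)*C(5,2) = 50; P = 5/12; answer 5/12
Part 2: Y1 = 5/12; threaded value p + q = 17; w = -21; f(2) = 3*(-4) - 3*(-21) = 51; iterating: f(2)=51, f(3)=165, f(4)=342, f(5)=531, f(6)=567, f(7)=108, f(8)=-1377, f(9)=-4455, f(10)=-9234, f(11)=-14337, f(12)=-15309, f(13)=-2916, f(14)=37179, f(15)=120285, f(16)=249318; answer 249318
Part 3: Y2 = 249318; c = 8; total draws C(20,3) = 1140; favorable C(8,2)*C(12,1) = 336; P = 28/95; answer 28/95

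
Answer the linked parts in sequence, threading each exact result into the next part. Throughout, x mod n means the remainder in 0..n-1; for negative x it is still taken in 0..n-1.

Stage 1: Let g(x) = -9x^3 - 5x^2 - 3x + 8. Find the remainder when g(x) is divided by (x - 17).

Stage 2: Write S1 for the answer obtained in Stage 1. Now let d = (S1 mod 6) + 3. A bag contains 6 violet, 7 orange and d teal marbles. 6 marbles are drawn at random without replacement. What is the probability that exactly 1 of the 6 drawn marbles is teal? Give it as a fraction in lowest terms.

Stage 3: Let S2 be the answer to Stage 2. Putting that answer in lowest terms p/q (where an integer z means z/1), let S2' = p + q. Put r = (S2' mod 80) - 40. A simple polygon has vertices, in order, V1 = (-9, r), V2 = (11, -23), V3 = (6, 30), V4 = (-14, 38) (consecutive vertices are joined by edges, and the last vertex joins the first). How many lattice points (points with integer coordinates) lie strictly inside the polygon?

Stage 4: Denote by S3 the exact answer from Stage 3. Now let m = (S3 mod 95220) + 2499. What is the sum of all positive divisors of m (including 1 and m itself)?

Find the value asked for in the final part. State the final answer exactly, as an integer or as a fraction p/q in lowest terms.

Stage 1: remainder = value at the root: -9*(17)^3 - 5*(17)^2 - 3*(17)^1 + 8 = (-44217) + (-1445) + (-51) + (8) = -45705; answer -45705
Stage 2: S1 = -45705; d = 6; total draws C(19,6) = 27132; favorable C(6,1)*C(13,5) = 7722; P = 1287/4522; answer 1287/4522
Stage 3: S2 = 1287/4522; threaded value p + q = 5809; r = 9; cross terms: (-9*-23 - 11*9)=108, (11*30 - 6*-23)=468, (6*38 - -14*30)=648, (-14*9 - -9*38)=216; twice the area = |1440| = 1440; area = 720; boundary points = 4 + 1 + 4 + 1 = 10; strictly interior points = area - boundary/2 + 1 = 716; answer 716
Stage 4: S3 = 716; m = 3215; 3215 = 5 * 643; sigma = (1 + 5) * (1 + 643) = 6 * 644 = 3864; answer 3864

3864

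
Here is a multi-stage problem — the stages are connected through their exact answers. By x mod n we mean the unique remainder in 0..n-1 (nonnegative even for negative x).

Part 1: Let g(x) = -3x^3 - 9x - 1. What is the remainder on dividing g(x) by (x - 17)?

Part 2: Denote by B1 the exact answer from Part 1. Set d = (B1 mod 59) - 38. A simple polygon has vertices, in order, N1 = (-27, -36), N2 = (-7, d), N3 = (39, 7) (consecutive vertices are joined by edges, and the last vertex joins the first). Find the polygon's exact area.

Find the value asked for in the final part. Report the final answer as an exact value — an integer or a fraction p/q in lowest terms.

626

Part 1: remainder = value at the root: -3*(17)^3 - 9*(17)^1 - 1 = (-14739) + (-153) + (-1) = -14893; answer -14893
Part 2: B1 = -14893; d = -4; cross terms: (-27*-4 - -7*-36)=-144, (-7*7 - 39*-4)=107, (39*-36 - -27*7)=-1215; twice the area = |-1252| = 1252; area = 626; answer 626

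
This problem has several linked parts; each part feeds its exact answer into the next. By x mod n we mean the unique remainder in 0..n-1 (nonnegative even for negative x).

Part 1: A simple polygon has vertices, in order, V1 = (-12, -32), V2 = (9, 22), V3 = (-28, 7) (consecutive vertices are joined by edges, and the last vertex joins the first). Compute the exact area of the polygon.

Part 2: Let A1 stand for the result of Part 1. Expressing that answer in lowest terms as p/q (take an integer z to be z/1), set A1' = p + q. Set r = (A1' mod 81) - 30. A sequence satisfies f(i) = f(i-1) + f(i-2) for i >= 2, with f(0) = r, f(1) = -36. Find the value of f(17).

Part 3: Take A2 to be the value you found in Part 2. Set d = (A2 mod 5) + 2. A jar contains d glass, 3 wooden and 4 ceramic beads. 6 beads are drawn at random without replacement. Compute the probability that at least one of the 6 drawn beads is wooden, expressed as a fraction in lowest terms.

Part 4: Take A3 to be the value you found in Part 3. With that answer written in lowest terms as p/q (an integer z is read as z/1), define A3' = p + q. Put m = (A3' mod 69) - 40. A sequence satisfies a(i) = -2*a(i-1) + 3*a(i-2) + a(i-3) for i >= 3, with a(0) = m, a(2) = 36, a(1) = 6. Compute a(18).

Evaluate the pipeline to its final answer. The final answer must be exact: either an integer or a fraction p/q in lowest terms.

779224716

Part 1: cross terms: (-12*22 - 9*-32)=24, (9*7 - -28*22)=679, (-28*-32 - -12*7)=980; twice the area = |1683| = 1683; area = 1683/2; answer 1683/2
Part 2: A1 = 1683/2; threaded value p + q = 1685; r = 35; f(2) = 1*(-36) + 1*(35) = -1; iterating: f(2)=-1, f(3)=-37, f(4)=-38, f(5)=-75, f(6)=-113, f(7)=-188, f(8)=-301, f(9)=-489, f(10)=-790, f(11)=-1279, f(12)=-2069, f(13)=-3348, f(14)=-5417, f(15)=-8765, f(16)=-14182, f(17)=-22947; answer -22947
Part 3: A2 = -22947; d = 5; total draws C(12,6) = 924; complement C(9,6) = 84; favorable 924 - 84 = 840; P = 10/11; answer 10/11
Part 4: A3 = 10/11; threaded value p + q = 21; m = -19; a(3) = -2*(36) + 3*(6) + 1*(-19) = -73; iterating: a(3)=-73, a(4)=260, a(5)=-703, a(6)=2113, a(7)=-6075, a(8)=17786, a(9)=-51684, a(10)=150651, a(11)=-438568, a(12)=1277405, a(13)=-3719863, a(14)=10833373, a(15)=-31548930, a(16)=91878116, a(17)=-267569649, a(18)=779224716; answer 779224716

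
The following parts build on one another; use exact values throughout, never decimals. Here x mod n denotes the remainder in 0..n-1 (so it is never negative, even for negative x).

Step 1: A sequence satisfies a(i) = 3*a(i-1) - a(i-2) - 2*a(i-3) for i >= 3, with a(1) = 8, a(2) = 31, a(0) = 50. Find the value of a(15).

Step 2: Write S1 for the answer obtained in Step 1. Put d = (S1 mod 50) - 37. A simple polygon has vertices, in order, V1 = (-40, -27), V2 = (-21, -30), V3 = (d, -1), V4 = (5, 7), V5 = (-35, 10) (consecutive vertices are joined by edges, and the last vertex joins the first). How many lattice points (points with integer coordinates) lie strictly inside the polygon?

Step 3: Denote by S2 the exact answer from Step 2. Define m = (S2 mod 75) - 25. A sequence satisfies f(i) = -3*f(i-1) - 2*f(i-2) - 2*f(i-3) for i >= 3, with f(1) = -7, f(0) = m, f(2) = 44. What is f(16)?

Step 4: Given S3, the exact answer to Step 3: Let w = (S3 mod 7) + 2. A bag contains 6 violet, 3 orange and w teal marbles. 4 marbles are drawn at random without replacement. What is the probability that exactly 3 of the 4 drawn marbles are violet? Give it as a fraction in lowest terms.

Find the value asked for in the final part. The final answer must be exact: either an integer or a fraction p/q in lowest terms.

Step 1: a(3) = 3*(31) - 1*(8) - 2*(50) = -15; iterating: a(3)=-15, a(4)=-92, a(5)=-323, a(6)=-847, a(7)=-2034, a(8)=-4609, a(9)=-10099, a(10)=-21620, a(11)=-45543, a(12)=-94811, a(13)=-195650, a(14)=-401053, a(15)=-817887; answer -817887
Step 2: S1 = -817887; d = -24; cross terms: (-40*-30 - -21*-27)=633, (-21*-1 - -24*-30)=-699, (-24*7 - 5*-1)=-163, (5*10 - -35*7)=295, (-35*-27 - -40*10)=1345; twice the area = |1411| = 1411; area = 1411/2; boundary points = 1 + 1 + 1 + 1 + 1 = 5; strictly interior points = area - boundary/2 + 1 = 704; answer 704
Step 3: S2 = 704; m = 4; f(3) = -3*(44) - 2*(-7) - 2*(4) = -126; iterating: f(3)=-126, f(4)=304, f(5)=-748, f(6)=1888, f(7)=-4776, f(8)=12048, f(9)=-30368, f(10)=76560, f(11)=-193040, f(12)=486736, f(13)=-1227248, f(14)=3094352, f(15)=-7802032, f(16)=19671888; answer 19671888
Step 4: S3 = 19671888; w = 7; total draws C(16,4) = 1820; favorable C(6,3)*C(10,1) = 200; P = 10/91; answer 10/91

10/91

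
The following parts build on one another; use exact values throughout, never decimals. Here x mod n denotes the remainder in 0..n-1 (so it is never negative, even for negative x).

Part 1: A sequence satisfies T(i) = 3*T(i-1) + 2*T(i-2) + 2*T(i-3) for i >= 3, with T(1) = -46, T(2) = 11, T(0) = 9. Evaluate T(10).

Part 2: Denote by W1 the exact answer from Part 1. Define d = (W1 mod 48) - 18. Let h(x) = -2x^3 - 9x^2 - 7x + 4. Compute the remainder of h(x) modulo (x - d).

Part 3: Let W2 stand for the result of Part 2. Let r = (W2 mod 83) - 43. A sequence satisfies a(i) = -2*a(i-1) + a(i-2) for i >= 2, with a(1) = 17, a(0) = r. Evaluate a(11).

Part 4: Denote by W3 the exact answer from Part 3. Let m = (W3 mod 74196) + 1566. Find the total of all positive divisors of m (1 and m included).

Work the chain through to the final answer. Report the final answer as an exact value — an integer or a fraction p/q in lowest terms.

89536

Part 1: T(3) = 3*(11) + 2*(-46) + 2*(9) = -41; iterating: T(3)=-41, T(4)=-193, T(5)=-639, T(6)=-2385, T(7)=-8819, T(8)=-32505, T(9)=-119923, T(10)=-442417; answer -442417
Part 2: W1 = -442417; d = 29; remainder = value at the root: -2*(29)^3 - 9*(29)^2 - 7*(29)^1 + 4 = (-48778) + (-7569) + (-203) + (4) = -56546; answer -56546
Part 3: W2 = -56546; r = 17; a(2) = -2*(17) + 1*(17) = -17; iterating: a(2)=-17, a(3)=51, a(4)=-119, a(5)=289, a(6)=-697, a(7)=1683, a(8)=-4063, a(9)=9809, a(10)=-23681, a(11)=57171; answer 57171
Part 4: W3 = 57171; m = 58737; 58737 = 3 * 7 * 2797; sigma = (1 + 3) * (1 + 7) * (1 + 2797) = 4 * 8 * 2798 = 89536; answer 89536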